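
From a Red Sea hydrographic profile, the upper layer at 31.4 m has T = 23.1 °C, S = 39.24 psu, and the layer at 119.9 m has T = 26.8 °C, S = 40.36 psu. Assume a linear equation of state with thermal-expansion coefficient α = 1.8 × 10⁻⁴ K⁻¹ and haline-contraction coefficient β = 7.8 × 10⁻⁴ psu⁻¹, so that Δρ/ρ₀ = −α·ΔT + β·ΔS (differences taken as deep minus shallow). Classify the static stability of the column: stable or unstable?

ΔT = 26.8 − 23.1 = +3.7 K and ΔS = 40.36 − 39.24 = +1.12 psu (deep − shallow).
−αΔT = -6.66 × 10⁻⁴; βΔS = 8.736 × 10⁻⁴; sum Δρ/ρ₀ = 2.076 × 10⁻⁴.
Δρ/ρ₀ > 0, so Δρ > 0: deeper water is denser → statically stable.

stable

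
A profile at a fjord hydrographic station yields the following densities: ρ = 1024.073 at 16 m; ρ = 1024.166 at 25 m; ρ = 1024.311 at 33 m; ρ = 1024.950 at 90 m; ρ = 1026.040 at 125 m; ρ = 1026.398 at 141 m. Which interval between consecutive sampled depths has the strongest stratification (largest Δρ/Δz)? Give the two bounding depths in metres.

Compute the density gradient over each adjacent pair:
  16–25 m: Δρ/Δz = 0.093/9 = 0.010 kg m⁻⁴
  25–33 m: Δρ/Δz = 0.145/8 = 0.018 kg m⁻⁴
  33–90 m: Δρ/Δz = 0.639/57 = 0.011 kg m⁻⁴
  90–125 m: Δρ/Δz = 1.090/35 = 0.031 kg m⁻⁴
  125–141 m: Δρ/Δz = 0.358/16 = 0.022 kg m⁻⁴
The largest gradient is in the 90–125 m interval — the pycnocline.

90–125 m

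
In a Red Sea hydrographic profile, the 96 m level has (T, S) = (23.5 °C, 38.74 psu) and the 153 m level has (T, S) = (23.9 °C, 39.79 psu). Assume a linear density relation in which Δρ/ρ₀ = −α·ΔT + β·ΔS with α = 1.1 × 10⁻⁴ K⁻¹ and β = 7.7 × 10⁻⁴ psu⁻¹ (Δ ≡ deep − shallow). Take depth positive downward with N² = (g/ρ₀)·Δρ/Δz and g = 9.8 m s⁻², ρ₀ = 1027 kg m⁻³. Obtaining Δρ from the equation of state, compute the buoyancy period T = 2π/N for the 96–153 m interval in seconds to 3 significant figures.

ΔT = +0.4 K, ΔS = +1.05 psu (deep − shallow).
Δρ/ρ₀ = −αΔT + βΔS = -4.40 × 10⁻⁵ + 8.085 × 10⁻⁴ = 7.645 × 10⁻⁴, so Δρ ≈ 0.7851 kg m⁻³.
N² = (g/ρ₀)·Δρ/Δz = g·(Δρ/ρ₀)/Δz = 9.8 × 7.645 × 10⁻⁴ / 57 = 1.3144 × 10⁻⁴ s⁻².
N = √(1.3144 × 10⁻⁴) = 0.011465 rad s⁻¹ → T = 2π/N = 548.03 s ≈ 548 s.

548 s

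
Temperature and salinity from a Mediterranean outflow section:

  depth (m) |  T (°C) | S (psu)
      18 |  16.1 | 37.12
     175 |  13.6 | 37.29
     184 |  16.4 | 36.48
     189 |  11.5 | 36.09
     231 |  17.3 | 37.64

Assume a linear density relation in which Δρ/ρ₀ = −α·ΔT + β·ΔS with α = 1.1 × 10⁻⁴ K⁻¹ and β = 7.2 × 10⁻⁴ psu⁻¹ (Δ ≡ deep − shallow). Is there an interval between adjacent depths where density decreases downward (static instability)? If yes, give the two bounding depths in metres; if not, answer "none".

175–184 m

Evaluate Δρ/ρ₀ = −αΔT + βΔS across each adjacent pair:
  18–175 m: −αΔT+βΔS = −(1.1 × 10⁻⁴)(-2.5)+(7.2 × 10⁻⁴)(+0.17) = 4.0 × 10⁻⁴ → stable
  175–184 m: −αΔT+βΔS = −(1.1 × 10⁻⁴)(+2.8)+(7.2 × 10⁻⁴)(-0.81) = -8.9 × 10⁻⁴ → UNSTABLE
  184–189 m: −αΔT+βΔS = −(1.1 × 10⁻⁴)(-4.9)+(7.2 × 10⁻⁴)(-0.39) = 2.6 × 10⁻⁴ → stable
  189–231 m: −αΔT+βΔS = −(1.1 × 10⁻⁴)(+5.8)+(7.2 × 10⁻⁴)(+1.55) = 4.8 × 10⁻⁴ → stable
The 175–184 m interval has Δρ < 0: lighter water underlies denser water.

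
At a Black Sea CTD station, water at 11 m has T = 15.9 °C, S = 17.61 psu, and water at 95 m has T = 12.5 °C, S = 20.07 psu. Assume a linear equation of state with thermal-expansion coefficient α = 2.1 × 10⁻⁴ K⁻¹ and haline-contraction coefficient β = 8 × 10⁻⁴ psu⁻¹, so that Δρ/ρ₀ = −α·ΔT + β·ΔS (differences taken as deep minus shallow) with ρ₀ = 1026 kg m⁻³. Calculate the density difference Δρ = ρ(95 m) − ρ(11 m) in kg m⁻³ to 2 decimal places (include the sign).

ΔT = -3.4 K, ΔS = +2.46 psu (deep − shallow).
Δρ/ρ₀ = −(2.1 × 10⁻⁴)(-3.4) + (8 × 10⁻⁴)(+2.46) = 2.682 × 10⁻³.
Δρ = 1026 × (2.682 × 10⁻³) = +2.75 kg m⁻³.
Positive Δρ: denser below, stable.

+2.75 kg m⁻³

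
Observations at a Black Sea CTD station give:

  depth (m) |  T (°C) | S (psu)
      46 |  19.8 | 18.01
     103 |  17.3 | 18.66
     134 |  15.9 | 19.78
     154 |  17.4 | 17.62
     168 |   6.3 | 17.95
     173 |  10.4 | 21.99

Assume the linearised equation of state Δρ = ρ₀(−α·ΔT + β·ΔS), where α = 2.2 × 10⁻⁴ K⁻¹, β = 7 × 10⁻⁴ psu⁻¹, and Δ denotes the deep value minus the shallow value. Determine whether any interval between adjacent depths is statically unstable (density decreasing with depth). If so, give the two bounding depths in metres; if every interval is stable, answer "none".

Evaluate Δρ/ρ₀ = −αΔT + βΔS across each adjacent pair:
  46–103 m: −αΔT+βΔS = −(2.2 × 10⁻⁴)(-2.5)+(7 × 10⁻⁴)(+0.65) = 1.0 × 10⁻³ → stable
  103–134 m: −αΔT+βΔS = −(2.2 × 10⁻⁴)(-1.4)+(7 × 10⁻⁴)(+1.12) = 1.1 × 10⁻³ → stable
  134–154 m: −αΔT+βΔS = −(2.2 × 10⁻⁴)(+1.5)+(7 × 10⁻⁴)(-2.16) = -1.8 × 10⁻³ → UNSTABLE
  154–168 m: −αΔT+βΔS = −(2.2 × 10⁻⁴)(-11.1)+(7 × 10⁻⁴)(+0.33) = 2.7 × 10⁻³ → stable
  168–173 m: −αΔT+βΔS = −(2.2 × 10⁻⁴)(+4.1)+(7 × 10⁻⁴)(+4.04) = 1.9 × 10⁻³ → stable
The 134–154 m interval has Δρ < 0: lighter water underlies denser water.

134–154 m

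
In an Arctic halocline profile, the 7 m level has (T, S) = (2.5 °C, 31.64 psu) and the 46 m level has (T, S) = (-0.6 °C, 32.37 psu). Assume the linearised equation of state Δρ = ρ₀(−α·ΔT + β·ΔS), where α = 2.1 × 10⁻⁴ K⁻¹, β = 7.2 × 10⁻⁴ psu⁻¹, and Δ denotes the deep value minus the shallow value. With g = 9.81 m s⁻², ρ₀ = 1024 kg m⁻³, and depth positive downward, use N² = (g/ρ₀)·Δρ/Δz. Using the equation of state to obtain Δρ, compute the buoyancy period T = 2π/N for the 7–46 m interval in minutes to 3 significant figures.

ΔT = -3.1 K, ΔS = +0.73 psu (deep − shallow).
Δρ/ρ₀ = −αΔT + βΔS = 6.51 × 10⁻⁴ + 5.256 × 10⁻⁴ = 1.1766 × 10⁻³, so Δρ ≈ 1.205 kg m⁻³.
N² = (g/ρ₀)·Δρ/Δz = g·(Δρ/ρ₀)/Δz = 9.81 × 1.1766 × 10⁻³ / 39 = 2.9596 × 10⁻⁴ s⁻².
N = √(2.9596 × 10⁻⁴) = 0.017203 rad s⁻¹ → T = 2π/N = 365.24 s = 6.0873 min ≈ 6.09 min.

6.09 min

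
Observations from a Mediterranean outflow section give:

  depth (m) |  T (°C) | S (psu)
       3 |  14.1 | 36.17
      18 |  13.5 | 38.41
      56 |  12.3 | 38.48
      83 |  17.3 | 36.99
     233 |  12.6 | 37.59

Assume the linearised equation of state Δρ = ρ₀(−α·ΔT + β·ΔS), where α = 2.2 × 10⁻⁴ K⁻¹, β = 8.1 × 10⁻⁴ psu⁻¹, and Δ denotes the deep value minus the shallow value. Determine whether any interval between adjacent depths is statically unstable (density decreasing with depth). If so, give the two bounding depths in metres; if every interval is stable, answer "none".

56–83 m

Evaluate Δρ/ρ₀ = −αΔT + βΔS across each adjacent pair:
  3–18 m: −αΔT+βΔS = −(2.2 × 10⁻⁴)(-0.6)+(8.1 × 10⁻⁴)(+2.24) = 1.9 × 10⁻³ → stable
  18–56 m: −αΔT+βΔS = −(2.2 × 10⁻⁴)(-1.2)+(8.1 × 10⁻⁴)(+0.07) = 3.2 × 10⁻⁴ → stable
  56–83 m: −αΔT+βΔS = −(2.2 × 10⁻⁴)(+5.0)+(8.1 × 10⁻⁴)(-1.49) = -2.3 × 10⁻³ → UNSTABLE
  83–233 m: −αΔT+βΔS = −(2.2 × 10⁻⁴)(-4.7)+(8.1 × 10⁻⁴)(+0.60) = 1.5 × 10⁻³ → stable
The 56–83 m interval has Δρ < 0: lighter water underlies denser water.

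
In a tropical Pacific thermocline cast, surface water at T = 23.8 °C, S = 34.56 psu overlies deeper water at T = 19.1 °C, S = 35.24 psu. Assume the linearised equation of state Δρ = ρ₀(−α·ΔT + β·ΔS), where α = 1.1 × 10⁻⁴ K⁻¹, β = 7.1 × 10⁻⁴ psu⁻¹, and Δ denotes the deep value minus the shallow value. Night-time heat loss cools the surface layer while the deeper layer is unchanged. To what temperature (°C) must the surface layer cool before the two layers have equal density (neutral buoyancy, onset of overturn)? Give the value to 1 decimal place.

Neutral buoyancy requires Δρ = 0, i.e. −α(T_deep − T_surf′) + β(S_deep − S_surf) = 0.
T_surf′ = T_deep − (β/α)·ΔS = 19.1 − (7.1 × 10⁻⁴/1.1 × 10⁻⁴)·(+0.68) = 14.711 °C.
Cooling required: 23.8 − (14.711) = 9.089 °C.

14.7 °C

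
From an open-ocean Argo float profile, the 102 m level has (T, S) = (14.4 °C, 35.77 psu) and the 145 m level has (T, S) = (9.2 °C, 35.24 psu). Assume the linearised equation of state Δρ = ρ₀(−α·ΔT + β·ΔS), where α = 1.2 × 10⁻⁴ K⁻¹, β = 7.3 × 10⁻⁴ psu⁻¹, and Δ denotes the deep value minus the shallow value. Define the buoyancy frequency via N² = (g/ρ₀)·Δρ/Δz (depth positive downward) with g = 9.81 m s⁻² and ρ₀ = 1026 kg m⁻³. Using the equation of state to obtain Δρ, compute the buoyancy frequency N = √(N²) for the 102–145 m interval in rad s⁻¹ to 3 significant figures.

7.35 × 10⁻³ rad s⁻¹

ΔT = -5.2 K, ΔS = -0.53 psu (deep − shallow).
Δρ/ρ₀ = −αΔT + βΔS = 6.24 × 10⁻⁴ − 3.869 × 10⁻⁴ = 2.371 × 10⁻⁴, so Δρ ≈ 0.2433 kg m⁻³.
N² = (g/ρ₀)·Δρ/Δz = g·(Δρ/ρ₀)/Δz = 9.81 × 2.371 × 10⁻⁴ / 43 = 5.4092 × 10⁻⁵ s⁻².
N = √(5.4092 × 10⁻⁵) = 7.3547 × 10⁻³ rad s⁻¹ ≈ 7.35 × 10⁻³ rad s⁻¹.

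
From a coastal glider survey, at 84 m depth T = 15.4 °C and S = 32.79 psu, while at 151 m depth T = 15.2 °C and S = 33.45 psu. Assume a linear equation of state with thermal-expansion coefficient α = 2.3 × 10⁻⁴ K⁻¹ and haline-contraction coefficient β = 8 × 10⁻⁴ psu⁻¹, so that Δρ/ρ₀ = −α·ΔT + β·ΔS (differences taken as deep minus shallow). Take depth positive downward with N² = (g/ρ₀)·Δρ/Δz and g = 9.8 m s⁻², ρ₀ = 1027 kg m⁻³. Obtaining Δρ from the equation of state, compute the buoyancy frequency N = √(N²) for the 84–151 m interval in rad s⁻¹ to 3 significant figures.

9.16 × 10⁻³ rad s⁻¹

ΔT = -0.2 K, ΔS = +0.66 psu (deep − shallow).
Δρ/ρ₀ = −αΔT + βΔS = 4.60 × 10⁻⁵ + 5.28 × 10⁻⁴ = 5.74 × 10⁻⁴, so Δρ ≈ 0.5895 kg m⁻³.
N² = (g/ρ₀)·Δρ/Δz = g·(Δρ/ρ₀)/Δz = 9.8 × 5.74 × 10⁻⁴ / 67 = 8.3958 × 10⁻⁵ s⁻².
N = √(8.3958 × 10⁻⁵) = 9.1629 × 10⁻³ rad s⁻¹ ≈ 9.16 × 10⁻³ rad s⁻¹.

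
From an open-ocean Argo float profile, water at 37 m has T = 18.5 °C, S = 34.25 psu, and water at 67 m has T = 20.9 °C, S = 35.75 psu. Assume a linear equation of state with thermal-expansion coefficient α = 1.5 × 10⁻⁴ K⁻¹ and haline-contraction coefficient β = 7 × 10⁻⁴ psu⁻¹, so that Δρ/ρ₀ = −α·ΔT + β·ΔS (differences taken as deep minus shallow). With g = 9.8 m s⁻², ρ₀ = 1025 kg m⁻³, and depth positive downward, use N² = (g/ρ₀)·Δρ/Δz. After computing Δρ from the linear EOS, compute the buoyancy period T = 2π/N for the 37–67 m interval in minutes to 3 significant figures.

ΔT = +2.4 K, ΔS = +1.50 psu (deep − shallow).
Δρ/ρ₀ = −αΔT + βΔS = -3.60 × 10⁻⁴ + 1.05 × 10⁻³ = 6.90 × 10⁻⁴, so Δρ ≈ 0.7072 kg m⁻³.
N² = (g/ρ₀)·Δρ/Δz = g·(Δρ/ρ₀)/Δz = 9.8 × 6.90 × 10⁻⁴ / 30 = 2.2540 × 10⁻⁴ s⁻².
N = √(2.2540 × 10⁻⁴) = 0.015013 rad s⁻¹ → T = 2π/N = 418.52 s = 6.9753 min ≈ 6.98 min.

6.98 min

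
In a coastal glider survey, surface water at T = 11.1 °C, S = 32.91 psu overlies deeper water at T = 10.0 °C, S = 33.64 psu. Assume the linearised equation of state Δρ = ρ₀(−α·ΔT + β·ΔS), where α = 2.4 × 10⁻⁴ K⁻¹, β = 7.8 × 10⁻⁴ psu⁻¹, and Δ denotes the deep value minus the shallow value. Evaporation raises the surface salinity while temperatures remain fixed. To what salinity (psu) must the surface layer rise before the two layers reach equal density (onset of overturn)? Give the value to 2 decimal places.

Neutral buoyancy requires −α(T_deep − T_surf) + β(S_deep − S_surf′) = 0.
S_surf′ = S_deep − (α/β)·ΔT = 33.64 − (2.4 × 10⁻⁴/7.8 × 10⁻⁴)·(-1.1) = 33.9785 psu.
Increase required: 33.9785 − 32.91 = 1.0685 psu.

33.98 psu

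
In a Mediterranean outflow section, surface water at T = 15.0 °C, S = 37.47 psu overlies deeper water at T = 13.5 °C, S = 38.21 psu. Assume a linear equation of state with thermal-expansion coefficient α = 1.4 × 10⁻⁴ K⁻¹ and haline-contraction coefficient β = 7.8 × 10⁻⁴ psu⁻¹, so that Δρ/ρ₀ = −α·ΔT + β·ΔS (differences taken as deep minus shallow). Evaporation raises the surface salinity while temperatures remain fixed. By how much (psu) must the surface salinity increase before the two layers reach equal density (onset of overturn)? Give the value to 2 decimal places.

1.01 psu

Neutral buoyancy requires −α(T_deep − T_surf) + β(S_deep − S_surf′) = 0.
S_surf′ = S_deep − (α/β)·ΔT = 38.21 − (1.4 × 10⁻⁴/7.8 × 10⁻⁴)·(-1.5) = 38.4792 psu.
Increase required: 38.4792 − 37.47 = 1.0092 psu.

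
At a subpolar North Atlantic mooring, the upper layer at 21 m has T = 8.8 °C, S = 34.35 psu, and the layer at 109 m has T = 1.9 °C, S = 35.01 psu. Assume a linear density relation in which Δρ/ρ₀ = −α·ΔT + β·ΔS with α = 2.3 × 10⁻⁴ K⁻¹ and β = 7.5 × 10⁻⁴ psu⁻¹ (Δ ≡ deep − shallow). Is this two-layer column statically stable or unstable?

ΔT = 1.9 − 8.8 = -6.9 K and ΔS = 35.01 − 34.35 = +0.66 psu (deep − shallow).
−αΔT = 1.587 × 10⁻³; βΔS = 4.95 × 10⁻⁴; sum Δρ/ρ₀ = 2.082 × 10⁻³.
Δρ/ρ₀ > 0, so Δρ > 0: deeper water is denser → statically stable.

stable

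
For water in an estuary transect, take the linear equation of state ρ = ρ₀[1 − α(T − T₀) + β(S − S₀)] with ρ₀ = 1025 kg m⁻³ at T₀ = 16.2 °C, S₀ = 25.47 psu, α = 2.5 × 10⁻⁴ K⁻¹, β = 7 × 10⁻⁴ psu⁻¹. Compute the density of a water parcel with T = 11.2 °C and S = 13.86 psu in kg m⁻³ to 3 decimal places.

T − T₀ = -5.0 K, S − S₀ = -11.61 psu.
Bracket = 1 − α·(-5.0) + β·(-11.61) = 1 + (-6.877 × 10⁻³) = 0.9931230.
ρ = 1025 × 0.9931230 = 1017.951 kg m⁻³.

1017.951 kg m⁻³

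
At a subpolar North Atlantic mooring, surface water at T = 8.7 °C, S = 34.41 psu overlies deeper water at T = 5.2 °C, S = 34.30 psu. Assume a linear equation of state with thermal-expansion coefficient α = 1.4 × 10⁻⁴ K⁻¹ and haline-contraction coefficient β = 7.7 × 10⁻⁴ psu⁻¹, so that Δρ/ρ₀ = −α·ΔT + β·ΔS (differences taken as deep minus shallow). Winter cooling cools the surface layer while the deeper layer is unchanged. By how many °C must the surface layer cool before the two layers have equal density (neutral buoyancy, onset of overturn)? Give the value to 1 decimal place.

2.9 °C

Neutral buoyancy requires Δρ = 0, i.e. −α(T_deep − T_surf′) + β(S_deep − S_surf) = 0.
T_surf′ = T_deep − (β/α)·ΔS = 5.2 − (7.7 × 10⁻⁴/1.4 × 10⁻⁴)·(-0.11) = 5.805 °C.
Cooling required: 8.7 − (5.805) = 2.895 °C.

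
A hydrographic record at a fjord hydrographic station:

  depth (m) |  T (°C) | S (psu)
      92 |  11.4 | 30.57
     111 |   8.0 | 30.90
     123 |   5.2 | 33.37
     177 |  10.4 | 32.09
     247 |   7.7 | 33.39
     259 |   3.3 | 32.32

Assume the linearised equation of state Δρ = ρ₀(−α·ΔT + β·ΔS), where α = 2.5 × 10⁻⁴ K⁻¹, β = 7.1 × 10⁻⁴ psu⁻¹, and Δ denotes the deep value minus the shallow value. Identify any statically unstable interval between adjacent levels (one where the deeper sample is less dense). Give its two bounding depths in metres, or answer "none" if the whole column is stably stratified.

Evaluate Δρ/ρ₀ = −αΔT + βΔS across each adjacent pair:
  92–111 m: −αΔT+βΔS = −(2.5 × 10⁻⁴)(-3.4)+(7.1 × 10⁻⁴)(+0.33) = 1.1 × 10⁻³ → stable
  111–123 m: −αΔT+βΔS = −(2.5 × 10⁻⁴)(-2.8)+(7.1 × 10⁻⁴)(+2.47) = 2.5 × 10⁻³ → stable
  123–177 m: −αΔT+βΔS = −(2.5 × 10⁻⁴)(+5.2)+(7.1 × 10⁻⁴)(-1.28) = -2.2 × 10⁻³ → UNSTABLE
  177–247 m: −αΔT+βΔS = −(2.5 × 10⁻⁴)(-2.7)+(7.1 × 10⁻⁴)(+1.30) = 1.6 × 10⁻³ → stable
  247–259 m: −αΔT+βΔS = −(2.5 × 10⁻⁴)(-4.4)+(7.1 × 10⁻⁴)(-1.07) = 3.4 × 10⁻⁴ → stable
The 123–177 m interval has Δρ < 0: lighter water underlies denser water.

123–177 m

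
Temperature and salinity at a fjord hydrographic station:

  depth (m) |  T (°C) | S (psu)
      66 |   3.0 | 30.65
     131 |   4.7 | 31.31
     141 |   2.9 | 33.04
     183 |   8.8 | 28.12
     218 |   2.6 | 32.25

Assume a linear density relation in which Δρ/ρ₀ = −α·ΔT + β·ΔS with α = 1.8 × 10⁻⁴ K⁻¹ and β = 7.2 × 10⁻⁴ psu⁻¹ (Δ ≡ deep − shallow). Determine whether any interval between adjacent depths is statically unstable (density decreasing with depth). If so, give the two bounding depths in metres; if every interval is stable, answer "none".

141–183 m

Evaluate Δρ/ρ₀ = −αΔT + βΔS across each adjacent pair:
  66–131 m: −αΔT+βΔS = −(1.8 × 10⁻⁴)(+1.7)+(7.2 × 10⁻⁴)(+0.66) = 1.7 × 10⁻⁴ → stable
  131–141 m: −αΔT+βΔS = −(1.8 × 10⁻⁴)(-1.8)+(7.2 × 10⁻⁴)(+1.73) = 1.6 × 10⁻³ → stable
  141–183 m: −αΔT+βΔS = −(1.8 × 10⁻⁴)(+5.9)+(7.2 × 10⁻⁴)(-4.92) = -4.6 × 10⁻³ → UNSTABLE
  183–218 m: −αΔT+βΔS = −(1.8 × 10⁻⁴)(-6.2)+(7.2 × 10⁻⁴)(+4.13) = 4.1 × 10⁻³ → stable
The 141–183 m interval has Δρ < 0: lighter water underlies denser water.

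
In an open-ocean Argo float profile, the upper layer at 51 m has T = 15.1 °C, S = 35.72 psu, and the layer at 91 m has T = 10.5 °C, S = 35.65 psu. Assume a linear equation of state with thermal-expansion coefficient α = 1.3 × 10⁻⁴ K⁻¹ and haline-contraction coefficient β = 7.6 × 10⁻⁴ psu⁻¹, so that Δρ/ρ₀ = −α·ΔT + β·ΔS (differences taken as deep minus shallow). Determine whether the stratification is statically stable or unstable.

ΔT = 10.5 − 15.1 = -4.6 K and ΔS = 35.65 − 35.72 = -0.07 psu (deep − shallow).
−αΔT = 5.98 × 10⁻⁴; βΔS = -5.32 × 10⁻⁵; sum Δρ/ρ₀ = 5.448 × 10⁻⁴.
Δρ/ρ₀ > 0, so Δρ > 0: deeper water is denser → statically stable.

stable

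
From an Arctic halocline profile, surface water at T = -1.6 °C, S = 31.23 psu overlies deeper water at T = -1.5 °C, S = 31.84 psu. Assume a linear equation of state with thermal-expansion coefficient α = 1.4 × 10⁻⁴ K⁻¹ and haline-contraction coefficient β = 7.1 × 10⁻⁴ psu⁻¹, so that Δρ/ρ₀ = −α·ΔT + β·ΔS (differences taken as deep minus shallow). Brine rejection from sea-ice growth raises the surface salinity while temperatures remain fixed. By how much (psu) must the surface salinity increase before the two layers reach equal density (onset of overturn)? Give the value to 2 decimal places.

0.59 psu

Neutral buoyancy requires −α(T_deep − T_surf) + β(S_deep − S_surf′) = 0.
S_surf′ = S_deep − (α/β)·ΔT = 31.84 − (1.4 × 10⁻⁴/7.1 × 10⁻⁴)·(+0.1) = 31.8203 psu.
Increase required: 31.8203 − 31.23 = 0.5903 psu.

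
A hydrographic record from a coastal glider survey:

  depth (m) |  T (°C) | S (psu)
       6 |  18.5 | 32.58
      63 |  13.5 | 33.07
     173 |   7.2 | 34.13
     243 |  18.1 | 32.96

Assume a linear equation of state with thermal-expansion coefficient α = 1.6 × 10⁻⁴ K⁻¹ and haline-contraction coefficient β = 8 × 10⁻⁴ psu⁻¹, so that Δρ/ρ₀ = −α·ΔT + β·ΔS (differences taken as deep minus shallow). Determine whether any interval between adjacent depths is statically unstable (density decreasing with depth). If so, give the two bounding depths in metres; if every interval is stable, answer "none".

173–243 m

Evaluate Δρ/ρ₀ = −αΔT + βΔS across each adjacent pair:
  6–63 m: −αΔT+βΔS = −(1.6 × 10⁻⁴)(-5.0)+(8 × 10⁻⁴)(+0.49) = 1.2 × 10⁻³ → stable
  63–173 m: −αΔT+βΔS = −(1.6 × 10⁻⁴)(-6.3)+(8 × 10⁻⁴)(+1.06) = 1.9 × 10⁻³ → stable
  173–243 m: −αΔT+βΔS = −(1.6 × 10⁻⁴)(+10.9)+(8 × 10⁻⁴)(-1.17) = -2.7 × 10⁻³ → UNSTABLE
The 173–243 m interval has Δρ < 0: lighter water underlies denser water.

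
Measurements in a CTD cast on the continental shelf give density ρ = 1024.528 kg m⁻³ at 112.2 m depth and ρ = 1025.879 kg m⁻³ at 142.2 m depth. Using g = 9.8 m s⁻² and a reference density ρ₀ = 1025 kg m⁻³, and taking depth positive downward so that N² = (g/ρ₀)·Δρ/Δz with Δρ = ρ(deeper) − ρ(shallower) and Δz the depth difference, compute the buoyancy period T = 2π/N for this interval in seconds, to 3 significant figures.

303 s

Δρ = 1025.879 − 1024.528 = 1.351 kg m⁻³ over Δz = 142.2 − 112.2 = 30 m.
N² = (9.8/1025) × (1.351/30) = 4.3056 × 10⁻⁴ s⁻².
N = √(4.3056 × 10⁻⁴) = 0.020750 rad s⁻¹, so T = 2π/N = 302.80 s ≈ 303 s.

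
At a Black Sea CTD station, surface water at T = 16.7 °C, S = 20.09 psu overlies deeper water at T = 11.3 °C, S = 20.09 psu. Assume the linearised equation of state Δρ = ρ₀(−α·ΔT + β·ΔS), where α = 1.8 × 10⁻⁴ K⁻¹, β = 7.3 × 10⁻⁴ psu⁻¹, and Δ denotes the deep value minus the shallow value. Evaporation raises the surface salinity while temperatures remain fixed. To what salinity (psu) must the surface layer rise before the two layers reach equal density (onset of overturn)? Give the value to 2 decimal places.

21.42 psu

Neutral buoyancy requires −α(T_deep − T_surf) + β(S_deep − S_surf′) = 0.
S_surf′ = S_deep − (α/β)·ΔT = 20.09 − (1.8 × 10⁻⁴/7.3 × 10⁻⁴)·(-5.4) = 21.4215 psu.
Increase required: 21.4215 − 20.09 = 1.3315 psu.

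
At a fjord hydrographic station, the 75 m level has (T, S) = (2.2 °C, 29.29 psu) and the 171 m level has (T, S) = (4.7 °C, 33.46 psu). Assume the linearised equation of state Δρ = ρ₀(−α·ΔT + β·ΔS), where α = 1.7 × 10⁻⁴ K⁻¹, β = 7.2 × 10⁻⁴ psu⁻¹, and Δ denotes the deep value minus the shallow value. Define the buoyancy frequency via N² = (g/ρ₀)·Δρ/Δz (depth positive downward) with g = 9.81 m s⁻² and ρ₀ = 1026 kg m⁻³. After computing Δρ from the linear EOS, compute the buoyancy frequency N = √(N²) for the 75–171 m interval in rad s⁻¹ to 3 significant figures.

ΔT = +2.5 K, ΔS = +4.17 psu (deep − shallow).
Δρ/ρ₀ = −αΔT + βΔS = -4.25 × 10⁻⁴ + 3.0024 × 10⁻³ = 2.5774 × 10⁻³, so Δρ ≈ 2.644 kg m⁻³.
N² = (g/ρ₀)·Δρ/Δz = g·(Δρ/ρ₀)/Δz = 9.81 × 2.5774 × 10⁻³ / 96 = 2.6338 × 10⁻⁴ s⁻².
N = √(2.6338 × 10⁻⁴) = 0.016229 rad s⁻¹ ≈ 0.0162 rad s⁻¹.

0.0162 rad s⁻¹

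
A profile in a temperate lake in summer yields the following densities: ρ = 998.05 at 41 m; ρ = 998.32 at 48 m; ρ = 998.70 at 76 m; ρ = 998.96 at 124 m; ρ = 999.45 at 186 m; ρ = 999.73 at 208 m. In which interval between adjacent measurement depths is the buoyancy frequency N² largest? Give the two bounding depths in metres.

41–48 m

Compute the density gradient over each adjacent pair:
  41–48 m: Δρ/Δz = 0.27/7 = 0.039 kg m⁻⁴
  48–76 m: Δρ/Δz = 0.38/28 = 0.014 kg m⁻⁴
  76–124 m: Δρ/Δz = 0.26/48 = 5.4 × 10⁻³ kg m⁻⁴
  124–186 m: Δρ/Δz = 0.49/62 = 7.9 × 10⁻³ kg m⁻⁴
  186–208 m: Δρ/Δz = 0.28/22 = 0.013 kg m⁻⁴
The largest gradient is in the 41–48 m interval — the pycnocline.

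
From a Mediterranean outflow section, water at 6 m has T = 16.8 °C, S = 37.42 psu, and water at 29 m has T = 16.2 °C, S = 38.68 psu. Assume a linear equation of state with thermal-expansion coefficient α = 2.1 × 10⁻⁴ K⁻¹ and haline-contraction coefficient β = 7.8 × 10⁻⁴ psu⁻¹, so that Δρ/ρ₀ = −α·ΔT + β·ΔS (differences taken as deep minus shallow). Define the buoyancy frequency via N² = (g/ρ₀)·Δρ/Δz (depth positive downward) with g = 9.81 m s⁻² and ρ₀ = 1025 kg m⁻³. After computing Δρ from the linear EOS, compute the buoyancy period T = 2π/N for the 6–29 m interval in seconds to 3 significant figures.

289 s

ΔT = -0.6 K, ΔS = +1.26 psu (deep − shallow).
Δρ/ρ₀ = −αΔT + βΔS = 1.26 × 10⁻⁴ + 9.828 × 10⁻⁴ = 1.1088 × 10⁻³, so Δρ ≈ 1.137 kg m⁻³.
N² = (g/ρ₀)·Δρ/Δz = g·(Δρ/ρ₀)/Δz = 9.81 × 1.1088 × 10⁻³ / 23 = 4.7293 × 10⁻⁴ s⁻².
N = √(4.7293 × 10⁻⁴) = 0.021747 rad s⁻¹ → T = 2π/N = 288.92 s ≈ 289 s.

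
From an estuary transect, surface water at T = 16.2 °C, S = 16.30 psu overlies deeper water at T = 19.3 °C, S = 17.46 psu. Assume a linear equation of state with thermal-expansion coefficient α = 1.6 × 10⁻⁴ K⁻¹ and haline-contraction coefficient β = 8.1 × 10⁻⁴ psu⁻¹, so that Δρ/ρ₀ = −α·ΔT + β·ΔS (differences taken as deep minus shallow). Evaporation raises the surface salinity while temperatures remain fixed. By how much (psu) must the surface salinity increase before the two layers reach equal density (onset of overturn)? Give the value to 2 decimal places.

0.55 psu

Neutral buoyancy requires −α(T_deep − T_surf) + β(S_deep − S_surf′) = 0.
S_surf′ = S_deep − (α/β)·ΔT = 17.46 − (1.6 × 10⁻⁴/8.1 × 10⁻⁴)·(+3.1) = 16.8477 psu.
Increase required: 16.8477 − 16.30 = 0.5477 psu.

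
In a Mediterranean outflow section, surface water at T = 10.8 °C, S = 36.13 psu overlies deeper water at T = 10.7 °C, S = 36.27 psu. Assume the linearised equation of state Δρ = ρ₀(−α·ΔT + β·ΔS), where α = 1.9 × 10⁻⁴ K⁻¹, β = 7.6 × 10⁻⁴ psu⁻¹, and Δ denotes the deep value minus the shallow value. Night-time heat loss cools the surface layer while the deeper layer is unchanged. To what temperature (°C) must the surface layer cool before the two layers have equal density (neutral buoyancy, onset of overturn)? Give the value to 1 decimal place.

10.1 °C

Neutral buoyancy requires Δρ = 0, i.e. −α(T_deep − T_surf′) + β(S_deep − S_surf) = 0.
T_surf′ = T_deep − (β/α)·ΔS = 10.7 − (7.6 × 10⁻⁴/1.9 × 10⁻⁴)·(+0.14) = 10.140 °C.
Cooling required: 10.8 − (10.140) = 0.660 °C.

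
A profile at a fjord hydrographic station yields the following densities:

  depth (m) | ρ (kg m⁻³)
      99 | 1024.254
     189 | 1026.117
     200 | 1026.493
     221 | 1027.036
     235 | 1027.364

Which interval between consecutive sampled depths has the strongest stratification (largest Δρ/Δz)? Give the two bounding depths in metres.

Compute the density gradient over each adjacent pair:
  99–189 m: Δρ/Δz = 1.863/90 = 0.021 kg m⁻⁴
  189–200 m: Δρ/Δz = 0.376/11 = 0.034 kg m⁻⁴
  200–221 m: Δρ/Δz = 0.543/21 = 0.026 kg m⁻⁴
  221–235 m: Δρ/Δz = 0.328/14 = 0.023 kg m⁻⁴
The largest gradient is in the 189–200 m interval — the pycnocline.

189–200 m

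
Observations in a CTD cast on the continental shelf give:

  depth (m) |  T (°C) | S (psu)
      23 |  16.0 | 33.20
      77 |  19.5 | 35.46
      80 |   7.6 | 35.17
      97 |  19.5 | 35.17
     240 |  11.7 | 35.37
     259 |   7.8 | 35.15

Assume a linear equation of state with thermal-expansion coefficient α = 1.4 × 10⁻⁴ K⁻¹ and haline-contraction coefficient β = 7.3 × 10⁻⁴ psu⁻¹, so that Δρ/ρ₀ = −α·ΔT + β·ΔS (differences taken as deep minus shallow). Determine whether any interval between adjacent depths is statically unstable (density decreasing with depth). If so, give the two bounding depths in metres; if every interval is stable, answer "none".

80–97 m

Evaluate Δρ/ρ₀ = −αΔT + βΔS across each adjacent pair:
  23–77 m: −αΔT+βΔS = −(1.4 × 10⁻⁴)(+3.5)+(7.3 × 10⁻⁴)(+2.26) = 1.2 × 10⁻³ → stable
  77–80 m: −αΔT+βΔS = −(1.4 × 10⁻⁴)(-11.9)+(7.3 × 10⁻⁴)(-0.29) = 1.5 × 10⁻³ → stable
  80–97 m: −αΔT+βΔS = −(1.4 × 10⁻⁴)(+11.9)+(7.3 × 10⁻⁴)(+0.00) = -1.7 × 10⁻³ → UNSTABLE
  97–240 m: −αΔT+βΔS = −(1.4 × 10⁻⁴)(-7.8)+(7.3 × 10⁻⁴)(+0.20) = 1.2 × 10⁻³ → stable
  240–259 m: −αΔT+βΔS = −(1.4 × 10⁻⁴)(-3.9)+(7.3 × 10⁻⁴)(-0.22) = 3.9 × 10⁻⁴ → stable
The 80–97 m interval has Δρ < 0: lighter water underlies denser water.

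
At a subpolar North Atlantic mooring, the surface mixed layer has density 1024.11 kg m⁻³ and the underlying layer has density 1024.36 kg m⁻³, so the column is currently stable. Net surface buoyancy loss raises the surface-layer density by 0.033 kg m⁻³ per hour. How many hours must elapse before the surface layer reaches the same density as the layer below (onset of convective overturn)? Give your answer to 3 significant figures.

Density deficit of the surface layer: 1024.36 − 1024.11 = 0.25 kg m⁻³.
Required change = 0.25 / 0.033 = 7.58 hours.

7.58 hours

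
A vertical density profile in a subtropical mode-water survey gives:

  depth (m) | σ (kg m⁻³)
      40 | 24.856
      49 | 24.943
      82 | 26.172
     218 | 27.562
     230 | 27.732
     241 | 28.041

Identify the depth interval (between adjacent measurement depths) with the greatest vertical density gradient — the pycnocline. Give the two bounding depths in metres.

Compute the density gradient over each adjacent pair:
  40–49 m: Δρ/Δz = 0.087/9 = 9.7 × 10⁻³ kg m⁻⁴
  49–82 m: Δρ/Δz = 1.229/33 = 0.037 kg m⁻⁴
  82–218 m: Δρ/Δz = 1.390/136 = 0.010 kg m⁻⁴
  218–230 m: Δρ/Δz = 0.170/12 = 0.014 kg m⁻⁴
  230–241 m: Δρ/Δz = 0.309/11 = 0.028 kg m⁻⁴
The largest gradient is in the 49–82 m interval — the pycnocline.

49–82 m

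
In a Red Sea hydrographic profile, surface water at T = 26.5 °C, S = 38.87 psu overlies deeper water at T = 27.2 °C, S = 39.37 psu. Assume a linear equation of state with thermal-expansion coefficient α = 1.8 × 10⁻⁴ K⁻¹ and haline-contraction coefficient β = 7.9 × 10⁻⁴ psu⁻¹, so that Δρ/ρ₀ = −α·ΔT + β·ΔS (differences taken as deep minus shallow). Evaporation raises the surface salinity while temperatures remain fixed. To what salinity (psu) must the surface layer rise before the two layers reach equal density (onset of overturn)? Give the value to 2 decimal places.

39.21 psu

Neutral buoyancy requires −α(T_deep − T_surf) + β(S_deep − S_surf′) = 0.
S_surf′ = S_deep − (α/β)·ΔT = 39.37 − (1.8 × 10⁻⁴/7.9 × 10⁻⁴)·(+0.7) = 39.2105 psu.
Increase required: 39.2105 − 38.87 = 0.3405 psu.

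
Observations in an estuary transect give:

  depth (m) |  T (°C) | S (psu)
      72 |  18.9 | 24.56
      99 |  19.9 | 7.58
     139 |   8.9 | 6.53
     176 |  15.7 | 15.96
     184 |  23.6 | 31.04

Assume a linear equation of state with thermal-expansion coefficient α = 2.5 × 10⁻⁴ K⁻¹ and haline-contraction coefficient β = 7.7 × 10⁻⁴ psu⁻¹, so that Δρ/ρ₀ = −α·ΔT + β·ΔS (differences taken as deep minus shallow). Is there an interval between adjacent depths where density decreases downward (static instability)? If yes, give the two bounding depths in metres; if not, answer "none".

72–99 m

Evaluate Δρ/ρ₀ = −αΔT + βΔS across each adjacent pair:
  72–99 m: −αΔT+βΔS = −(2.5 × 10⁻⁴)(+1.0)+(7.7 × 10⁻⁴)(-16.98) = -0.013 → UNSTABLE
  99–139 m: −αΔT+βΔS = −(2.5 × 10⁻⁴)(-11.0)+(7.7 × 10⁻⁴)(-1.05) = 1.9 × 10⁻³ → stable
  139–176 m: −αΔT+βΔS = −(2.5 × 10⁻⁴)(+6.8)+(7.7 × 10⁻⁴)(+9.43) = 5.6 × 10⁻³ → stable
  176–184 m: −αΔT+βΔS = −(2.5 × 10⁻⁴)(+7.9)+(7.7 × 10⁻⁴)(+15.08) = 9.6 × 10⁻³ → stable
The 72–99 m interval has Δρ < 0: lighter water underlies denser water.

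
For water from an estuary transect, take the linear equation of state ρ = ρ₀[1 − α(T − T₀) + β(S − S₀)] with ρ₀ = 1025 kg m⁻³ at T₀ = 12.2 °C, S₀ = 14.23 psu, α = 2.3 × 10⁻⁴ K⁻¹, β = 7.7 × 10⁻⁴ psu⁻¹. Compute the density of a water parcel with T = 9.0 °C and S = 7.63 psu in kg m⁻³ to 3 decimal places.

1020.545 kg m⁻³

T − T₀ = -3.2 K, S − S₀ = -6.60 psu.
Bracket = 1 − α·(-3.2) + β·(-6.60) = 1 + (-4.346 × 10⁻³) = 0.9956540.
ρ = 1025 × 0.9956540 = 1020.545 kg m⁻³.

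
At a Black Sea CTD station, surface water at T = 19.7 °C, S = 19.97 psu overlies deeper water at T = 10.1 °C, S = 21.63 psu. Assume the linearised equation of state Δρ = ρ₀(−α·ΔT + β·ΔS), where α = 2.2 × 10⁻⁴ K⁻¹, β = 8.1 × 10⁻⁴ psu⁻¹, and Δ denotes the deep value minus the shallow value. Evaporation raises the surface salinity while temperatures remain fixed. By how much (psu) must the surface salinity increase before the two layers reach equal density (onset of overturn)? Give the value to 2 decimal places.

Neutral buoyancy requires −α(T_deep − T_surf) + β(S_deep − S_surf′) = 0.
S_surf′ = S_deep − (α/β)·ΔT = 21.63 − (2.2 × 10⁻⁴/8.1 × 10⁻⁴)·(-9.6) = 24.2374 psu.
Increase required: 24.2374 − 19.97 = 4.2674 psu.

4.27 psu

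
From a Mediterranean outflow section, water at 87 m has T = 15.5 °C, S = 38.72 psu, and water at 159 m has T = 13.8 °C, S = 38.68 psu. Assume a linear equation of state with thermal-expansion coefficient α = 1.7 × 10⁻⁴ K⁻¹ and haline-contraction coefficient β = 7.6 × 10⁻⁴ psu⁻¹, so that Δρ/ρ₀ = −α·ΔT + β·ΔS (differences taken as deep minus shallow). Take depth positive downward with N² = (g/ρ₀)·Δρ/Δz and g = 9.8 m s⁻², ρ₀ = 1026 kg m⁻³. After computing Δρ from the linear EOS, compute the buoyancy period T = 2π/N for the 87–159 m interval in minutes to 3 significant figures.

17.7 min

ΔT = -1.7 K, ΔS = -0.04 psu (deep − shallow).
Δρ/ρ₀ = −αΔT + βΔS = 2.89 × 10⁻⁴ − 3.04 × 10⁻⁵ = 2.586 × 10⁻⁴, so Δρ ≈ 0.2653 kg m⁻³.
N² = (g/ρ₀)·Δρ/Δz = g·(Δρ/ρ₀)/Δz = 9.8 × 2.586 × 10⁻⁴ / 72 = 3.5198 × 10⁻⁵ s⁻².
N = √(3.5198 × 10⁻⁵) = 5.9328 × 10⁻³ rad s⁻¹ → T = 2π/N = 1.0591 × 10³ s = 17.652 min ≈ 17.7 min.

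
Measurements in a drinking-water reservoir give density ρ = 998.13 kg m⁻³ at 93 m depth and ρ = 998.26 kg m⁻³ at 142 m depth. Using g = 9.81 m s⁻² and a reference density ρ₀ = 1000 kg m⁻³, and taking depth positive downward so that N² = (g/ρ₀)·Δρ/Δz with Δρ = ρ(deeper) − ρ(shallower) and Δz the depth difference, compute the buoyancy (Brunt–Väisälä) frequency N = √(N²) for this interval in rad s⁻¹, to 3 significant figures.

Δρ = 998.26 − 998.13 = 0.13 kg m⁻³ over Δz = 142 − 93 = 49 m.
N² = (9.81/1000) × (0.13/49) = 2.6027 × 10⁻⁵ s⁻².
N = √(2.6027 × 10⁻⁵) = 5.1017 × 10⁻³ rad s⁻¹ ≈ 5.10 × 10⁻³ rad s⁻¹.
Since Δρ > 0 the layer is stably stratified.

5.10 × 10⁻³ rad s⁻¹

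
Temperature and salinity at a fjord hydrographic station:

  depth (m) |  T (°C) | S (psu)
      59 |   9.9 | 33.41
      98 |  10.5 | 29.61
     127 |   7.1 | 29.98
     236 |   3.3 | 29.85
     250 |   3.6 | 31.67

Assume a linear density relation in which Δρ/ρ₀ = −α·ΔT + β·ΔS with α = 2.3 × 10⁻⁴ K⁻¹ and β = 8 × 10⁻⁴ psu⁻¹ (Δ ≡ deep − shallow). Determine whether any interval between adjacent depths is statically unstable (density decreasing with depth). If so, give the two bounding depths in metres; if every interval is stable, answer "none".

59–98 m

Evaluate Δρ/ρ₀ = −αΔT + βΔS across each adjacent pair:
  59–98 m: −αΔT+βΔS = −(2.3 × 10⁻⁴)(+0.6)+(8 × 10⁻⁴)(-3.80) = -3.2 × 10⁻³ → UNSTABLE
  98–127 m: −αΔT+βΔS = −(2.3 × 10⁻⁴)(-3.4)+(8 × 10⁻⁴)(+0.37) = 1.1 × 10⁻³ → stable
  127–236 m: −αΔT+βΔS = −(2.3 × 10⁻⁴)(-3.8)+(8 × 10⁻⁴)(-0.13) = 7.7 × 10⁻⁴ → stable
  236–250 m: −αΔT+βΔS = −(2.3 × 10⁻⁴)(+0.3)+(8 × 10⁻⁴)(+1.82) = 1.4 × 10⁻³ → stable
The 59–98 m interval has Δρ < 0: lighter water underlies denser water.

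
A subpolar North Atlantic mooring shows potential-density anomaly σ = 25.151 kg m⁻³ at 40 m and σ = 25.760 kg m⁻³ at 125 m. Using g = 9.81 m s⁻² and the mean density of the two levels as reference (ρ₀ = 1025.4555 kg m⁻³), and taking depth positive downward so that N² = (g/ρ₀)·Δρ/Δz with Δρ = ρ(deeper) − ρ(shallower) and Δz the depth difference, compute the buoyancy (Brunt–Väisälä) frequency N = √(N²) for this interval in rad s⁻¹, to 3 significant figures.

8.28 × 10⁻³ rad s⁻¹

Δρ = 1025.760 − 1025.151 = 0.609 kg m⁻³ over Δz = 125 − 40 = 85 m.
N² = (9.81/1025.4555) × (0.609/85) = 6.8541 × 10⁻⁵ s⁻².
N = √(6.8541 × 10⁻⁵) = 8.2789 × 10⁻³ rad s⁻¹ ≈ 8.28 × 10⁻³ rad s⁻¹.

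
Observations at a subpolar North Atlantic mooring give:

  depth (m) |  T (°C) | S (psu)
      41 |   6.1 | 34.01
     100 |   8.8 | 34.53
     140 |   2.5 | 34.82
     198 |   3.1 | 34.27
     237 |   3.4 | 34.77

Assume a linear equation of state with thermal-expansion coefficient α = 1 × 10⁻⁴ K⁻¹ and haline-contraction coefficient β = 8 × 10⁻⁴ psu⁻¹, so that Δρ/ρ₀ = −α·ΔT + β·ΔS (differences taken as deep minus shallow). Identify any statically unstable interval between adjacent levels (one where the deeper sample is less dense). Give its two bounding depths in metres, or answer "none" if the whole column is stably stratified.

Evaluate Δρ/ρ₀ = −αΔT + βΔS across each adjacent pair:
  41–100 m: −αΔT+βΔS = −(1 × 10⁻⁴)(+2.7)+(8 × 10⁻⁴)(+0.52) = 1.5 × 10⁻⁴ → stable
  100–140 m: −αΔT+βΔS = −(1 × 10⁻⁴)(-6.3)+(8 × 10⁻⁴)(+0.29) = 8.6 × 10⁻⁴ → stable
  140–198 m: −αΔT+βΔS = −(1 × 10⁻⁴)(+0.6)+(8 × 10⁻⁴)(-0.55) = -5.0 × 10⁻⁴ → UNSTABLE
  198–237 m: −αΔT+βΔS = −(1 × 10⁻⁴)(+0.3)+(8 × 10⁻⁴)(+0.50) = 3.7 × 10⁻⁴ → stable
The 140–198 m interval has Δρ < 0: lighter water underlies denser water.

140–198 m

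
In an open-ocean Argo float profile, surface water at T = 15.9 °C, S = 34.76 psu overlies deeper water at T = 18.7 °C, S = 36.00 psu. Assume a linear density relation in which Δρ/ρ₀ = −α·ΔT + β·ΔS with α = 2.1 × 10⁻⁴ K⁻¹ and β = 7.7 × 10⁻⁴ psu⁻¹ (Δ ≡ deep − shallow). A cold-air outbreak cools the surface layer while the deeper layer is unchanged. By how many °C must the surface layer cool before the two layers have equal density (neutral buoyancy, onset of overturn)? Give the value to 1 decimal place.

1.7 °C

Neutral buoyancy requires Δρ = 0, i.e. −α(T_deep − T_surf′) + β(S_deep − S_surf) = 0.
T_surf′ = T_deep − (β/α)·ΔS = 18.7 − (7.7 × 10⁻⁴/2.1 × 10⁻⁴)·(+1.24) = 14.153 °C.
Cooling required: 15.9 − (14.153) = 1.747 °C.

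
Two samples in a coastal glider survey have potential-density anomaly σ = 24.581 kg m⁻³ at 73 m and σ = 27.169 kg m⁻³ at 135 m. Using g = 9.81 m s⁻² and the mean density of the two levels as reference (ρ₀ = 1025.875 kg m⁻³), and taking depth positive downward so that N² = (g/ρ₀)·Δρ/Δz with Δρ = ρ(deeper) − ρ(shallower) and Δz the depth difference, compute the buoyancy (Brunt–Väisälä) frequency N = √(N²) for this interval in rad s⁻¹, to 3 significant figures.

Δρ = 1027.169 − 1024.581 = 2.588 kg m⁻³ over Δz = 135 − 73 = 62 m.
N² = (9.81/1025.875) × (2.588/62) = 3.9916 × 10⁻⁴ s⁻².
N = √(3.9916 × 10⁻⁴) = 0.019979 rad s⁻¹ ≈ 0.0200 rad s⁻¹.

0.0200 rad s⁻¹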